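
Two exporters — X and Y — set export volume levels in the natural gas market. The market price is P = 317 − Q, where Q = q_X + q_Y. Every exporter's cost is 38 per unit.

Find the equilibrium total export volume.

Exporter X's profit: π = q_X(317 − (q_X + q_Y)) − 38q_X.
∂π/∂q_X = 279 − 2q_X − q_Y = 0, so q_X = 139.5 − 0.5q_Y.
By symmetry q_Y = q_X; substituting into the reaction function, 1.5q_X = 139.5 and q_X = 93.
Total export volume: 93 + 93 = 186.

186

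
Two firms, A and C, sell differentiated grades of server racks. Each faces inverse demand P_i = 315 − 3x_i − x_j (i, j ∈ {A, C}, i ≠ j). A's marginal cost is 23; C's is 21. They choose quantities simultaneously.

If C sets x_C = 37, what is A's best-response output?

Firm A's profit: π = x_A(315 − 3x_A − x_C) − 23x_A.
∂π/∂x_A = 292 − 6x_A − x_C = 0 ⇒ x_A = 146/3 − (1/6)x_C.
At x_C = 37: x_A = 146/3 − (1/6)·37 = 42.5.

42.5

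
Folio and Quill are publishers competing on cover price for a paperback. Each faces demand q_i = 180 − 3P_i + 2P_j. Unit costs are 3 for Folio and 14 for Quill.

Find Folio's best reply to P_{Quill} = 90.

Folio's profit: π = (P_{Folio} − 3)(180 − 3P_{Folio} + 2P_{Quill}).
∂π/∂P_{Folio} = 189 − 6P_{Folio} + 2P_{Quill} = 0 ⇒ P_{Folio} = 31.5 + (1/3)P_{Quill}.
At P_{Quill} = 90: P_{Folio} = 31.5 + (1/3)·90 = 61.5.

61.5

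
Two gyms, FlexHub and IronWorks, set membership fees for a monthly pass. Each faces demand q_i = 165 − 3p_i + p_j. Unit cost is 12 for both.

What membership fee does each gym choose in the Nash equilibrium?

40.2

FlexHub's profit: π = (p_{FlexHub} − 12)(165 − 3p_{FlexHub} + p_{IronWorks}).
∂π/∂p_{FlexHub} = 201 − 6p_{FlexHub} + p_{IronWorks} = 0 ⇒ p_{FlexHub} = 33.5 + (1/6)p_{IronWorks}.
The game is symmetric, so in equilibrium p_{IronWorks} = p_{FlexHub}: the reaction function gives (5/6)p_{FlexHub} = 33.5, hence p_{FlexHub} = 40.2.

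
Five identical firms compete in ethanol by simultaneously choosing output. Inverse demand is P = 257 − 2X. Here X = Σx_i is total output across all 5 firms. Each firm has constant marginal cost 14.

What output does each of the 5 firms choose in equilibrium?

20.25

A representative firm's profit is π_i = x_i(257 − 2X) − 14x_i, with X = x_i + Σ_{j≠i} x_j.
First-order condition: 243 − 4x_i − 2Σ_{j≠i} x_j = 0.
Imposing symmetry (x_j = x for all j) turns Σ_{j≠i} x_j into 4x, so 243 = 12x and x = 20.25.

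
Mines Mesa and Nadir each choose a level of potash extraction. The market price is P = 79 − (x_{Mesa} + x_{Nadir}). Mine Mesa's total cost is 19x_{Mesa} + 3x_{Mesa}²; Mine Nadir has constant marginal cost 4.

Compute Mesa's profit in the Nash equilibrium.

Mine Mesa's profit: π = x_{Mesa}(79 − (x_{Mesa} + x_{Nadir})) − 19x_{Mesa} − 3x_{Mesa}².
∂π/∂x_{Mesa} = 60 − 8x_{Mesa} − x_{Nadir} = 0, so x_{Mesa} = 7.5 − 0.125x_{Nadir}.
For Nadir: ∂π/∂x_{Nadir} = 75 − 2x_{Nadir} − x_{Mesa} = 0 ⇒ x_{Nadir} = 37.5 − 0.5x_{Mesa}.
Solving the two reaction functions simultaneously: (1 − (−0.125)(−0.5))x_{Mesa} = 7.5 − 0.125·37.5, so 0.9375x_{Mesa} = 2.8125 and x_{Mesa} = 3.
Then x_{Nadir} = 37.5 − 0.5·3 = 36.
Price P = 79 − 39 = 40.
Mesa's profit: (40 − 19)·3 − 3(3)² = 36.

36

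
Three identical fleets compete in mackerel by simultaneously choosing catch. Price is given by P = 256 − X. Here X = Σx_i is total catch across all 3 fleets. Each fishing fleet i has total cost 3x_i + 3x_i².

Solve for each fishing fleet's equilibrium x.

A representative fishing fleet's profit is π_i = x_i(256 − X) − 3x_i − 3x_i², with X = x_i + Σ_{j≠i} x_j.
First-order condition: 253 − 8x_i − Σ_{j≠i} x_j = 0.
With identical fishing fleets, set every x_j = x: then 253 − 8x − 2x = 0, i.e. x = 253/10 = 25.3.

25.3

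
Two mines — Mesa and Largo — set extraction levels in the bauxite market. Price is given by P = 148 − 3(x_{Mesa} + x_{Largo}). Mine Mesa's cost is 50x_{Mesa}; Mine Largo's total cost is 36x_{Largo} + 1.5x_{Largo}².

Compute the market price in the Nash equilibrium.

Mine Mesa's profit: π = x_{Mesa}(148 − 3(x_{Mesa} + x_{Largo})) − 50x_{Mesa}.
∂π/∂x_{Mesa} = 98 − 6x_{Mesa} − 3x_{Largo} = 0, so x_{Mesa} = 49/3 − 0.5x_{Largo}.
For Largo: ∂π/∂x_{Largo} = 112 − 9x_{Largo} − 3x_{Mesa} = 0 ⇒ x_{Largo} = 112/9 − (1/3)x_{Mesa}.
Plugging x_{Largo} into Mesa's best response: x_{Mesa} = 49/3 − 0.5(112/9 − (1/3)x_{Mesa}) ⇒ (5/6)x_{Mesa} = 91/9, so x_{Mesa} = 182/15.
Then x_{Largo} = 112/9 − (1/3)·(182/15) = 8.4.
Equilibrium price: P = 148 − 3·(308/15) = 86.4.

86.4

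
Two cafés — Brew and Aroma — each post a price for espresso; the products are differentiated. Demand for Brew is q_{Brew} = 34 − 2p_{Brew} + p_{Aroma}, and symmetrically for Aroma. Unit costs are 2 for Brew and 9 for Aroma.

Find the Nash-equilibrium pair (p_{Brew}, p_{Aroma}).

13.6, 16.4

Brew's profit: π = (p_{Brew} − 2)(34 − 2p_{Brew} + p_{Aroma}).
∂π/∂p_{Brew} = 38 − 4p_{Brew} + p_{Aroma} = 0 ⇒ p_{Brew} = 9.5 + 0.25p_{Aroma}.
Similarly p_{Aroma} = 13 + 0.25p_{Brew}.
Substituting the second reaction function into the first: p_{Brew} = 9.5 + 0.25(13 + 0.25p_{Brew}), which gives 0.9375p_{Brew} = 12.75 ⇒ p_{Brew} = 13.6.
Then p_{Aroma} = 13 + 0.25·13.6 = 16.4.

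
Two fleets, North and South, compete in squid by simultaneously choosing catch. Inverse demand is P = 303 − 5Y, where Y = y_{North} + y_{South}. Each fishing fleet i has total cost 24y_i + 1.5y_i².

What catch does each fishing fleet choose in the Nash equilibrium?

Fishing fleet North's profit: π = y_{North}(303 − 5(y_{North} + y_{South})) − 24y_{North} − 1.5y_{North}².
∂π/∂y_{North} = 279 − 13y_{North} − 5y_{South} = 0, so y_{North} = 279/13 − (5/13)y_{South}.
The game is symmetric, so in equilibrium y_{South} = y_{North}: the reaction function gives (18/13)y_{North} = 279/13, hence y_{North} = 15.5.

15.5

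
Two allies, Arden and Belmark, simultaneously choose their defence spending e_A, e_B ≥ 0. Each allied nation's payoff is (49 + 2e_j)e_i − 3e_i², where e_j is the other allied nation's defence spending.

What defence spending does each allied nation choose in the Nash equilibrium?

12.25

Arden's payoff is (49 + 2e_B)e_A − 3e_A².
∂π/∂e_A = 49 + 2e_B − 6e_A = 0, so e_A = 49/6 + (1/3)e_B.
Setting e_A = e_B in the reaction function: e_A = 49/6 + (1/3)e_A, so e_A = (49/6) / (2/3) = 12.25.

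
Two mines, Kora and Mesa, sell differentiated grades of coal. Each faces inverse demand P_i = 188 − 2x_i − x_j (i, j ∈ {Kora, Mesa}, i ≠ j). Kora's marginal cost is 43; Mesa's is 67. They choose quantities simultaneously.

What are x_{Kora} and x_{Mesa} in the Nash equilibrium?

Mine Kora's profit: π = x_{Kora}(188 − 2x_{Kora} − x_{Mesa}) − 43x_{Kora}.
∂π/∂x_{Kora} = 145 − 4x_{Kora} − x_{Mesa} = 0 ⇒ x_{Kora} = 36.25 − 0.25x_{Mesa}.
Similarly x_{Mesa} = 30.25 − 0.25x_{Kora}.
Substituting the second reaction function into the first: x_{Kora} = 36.25 − 0.25(30.25 − 0.25x_{Kora}), which gives 0.9375x_{Kora} = 28.6875 ⇒ x_{Kora} = 30.6.
Then x_{Mesa} = 30.25 − 0.25·30.6 = 22.6.

30.6, 22.6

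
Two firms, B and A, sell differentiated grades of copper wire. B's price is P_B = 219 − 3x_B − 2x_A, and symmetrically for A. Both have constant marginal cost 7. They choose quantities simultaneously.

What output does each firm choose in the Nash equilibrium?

Firm B's profit: π = x_B(219 − 3x_B − 2x_A) − 7x_B.
∂π/∂x_B = 212 − 6x_B − 2x_A = 0 ⇒ x_B = 106/3 − (1/3)x_A.
By symmetry x_A = x_B; substituting into the reaction function, (4/3)x_B = 106/3 and x_B = 26.5.

26.5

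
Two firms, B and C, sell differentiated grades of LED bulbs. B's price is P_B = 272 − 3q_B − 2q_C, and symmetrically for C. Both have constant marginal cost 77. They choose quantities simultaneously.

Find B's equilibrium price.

Firm B's profit: π = q_B(272 − 3q_B − 2q_C) − 77q_B.
∂π/∂q_B = 195 − 6q_B − 2q_C = 0 ⇒ q_B = 32.5 − (1/3)q_C.
Setting q_B = q_C in the reaction function: q_B = 32.5 − (1/3)q_B, so q_B = 32.5 / (4/3) = 24.375.
P_B = 272 − 3·24.375 − 2·24.375 = 150.125.

150.125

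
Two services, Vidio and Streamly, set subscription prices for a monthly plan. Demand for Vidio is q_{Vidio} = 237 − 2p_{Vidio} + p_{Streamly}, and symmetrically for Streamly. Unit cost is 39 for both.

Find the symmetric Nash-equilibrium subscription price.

Vidio's profit: π = (p_{Vidio} − 39)(237 − 2p_{Vidio} + p_{Streamly}).
∂π/∂p_{Vidio} = 315 − 4p_{Vidio} + p_{Streamly} = 0 ⇒ p_{Vidio} = 78.75 + 0.25p_{Streamly}.
Setting p_{Vidio} = p_{Streamly} in the reaction function: p_{Vidio} = 78.75 + 0.25p_{Vidio}, so p_{Vidio} = 78.75 / 0.75 = 105.

105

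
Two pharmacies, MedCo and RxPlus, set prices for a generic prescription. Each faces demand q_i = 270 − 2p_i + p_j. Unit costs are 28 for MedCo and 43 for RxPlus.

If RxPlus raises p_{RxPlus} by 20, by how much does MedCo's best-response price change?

MedCo's profit: π = (p_{MedCo} − 28)(270 − 2p_{MedCo} + p_{RxPlus}).
∂π/∂p_{MedCo} = 326 − 4p_{MedCo} + p_{RxPlus} = 0 ⇒ p_{MedCo} = 81.5 + 0.25p_{RxPlus}.
The reaction-function slope is 0.25, so a 20-unit rise in p_{RxPlus} moves p_{MedCo} by 0.25 × 20 = 5. MedCo's best response rises — the actions are strategic complements.

5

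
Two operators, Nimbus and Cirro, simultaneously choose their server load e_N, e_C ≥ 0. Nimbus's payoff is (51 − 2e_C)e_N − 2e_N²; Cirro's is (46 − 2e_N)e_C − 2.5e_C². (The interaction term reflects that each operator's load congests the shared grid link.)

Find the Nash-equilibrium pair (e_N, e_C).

Expanding Nimbus's payoff: 51e_N − 2e_Ce_N − 2e_N².
∂π/∂e_N = 51 − 2e_C − 4e_N = 0, so e_N = 12.75 − 0.5e_C.
Likewise for Cirro: e_C = 9.2 − 0.4e_N.
Substituting the second reaction function into the first: e_N = 12.75 − 0.5(9.2 − 0.4e_N), which gives 0.8e_N = 8.15 ⇒ e_N = 10.1875.
Then e_C = 9.2 − 0.4·10.1875 = 5.125.

10.1875, 5.125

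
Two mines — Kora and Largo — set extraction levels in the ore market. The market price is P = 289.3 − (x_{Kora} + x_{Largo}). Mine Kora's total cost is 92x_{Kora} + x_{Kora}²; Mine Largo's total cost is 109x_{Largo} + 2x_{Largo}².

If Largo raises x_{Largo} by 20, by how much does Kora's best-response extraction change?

Mine Kora's profit: π = x_{Kora}(289.3 − (x_{Kora} + x_{Largo})) − 92x_{Kora} − x_{Kora}².
∂π/∂x_{Kora} = 197.3 − 4x_{Kora} − x_{Largo} = 0, so x_{Kora} = 49.325 − 0.25x_{Largo}.
The reaction-function slope is −0.25, so a 20-unit rise in x_{Largo} moves x_{Kora} by −0.25 × 20 = −5. Kora's best response falls — the actions are strategic substitutes.

-5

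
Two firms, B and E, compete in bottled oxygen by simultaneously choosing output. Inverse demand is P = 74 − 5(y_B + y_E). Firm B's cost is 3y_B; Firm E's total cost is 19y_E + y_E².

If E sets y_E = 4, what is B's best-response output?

5.1

Firm B's profit: π = y_B(74 − 5(y_B + y_E)) − 3y_B.
∂π/∂y_B = 71 − 10y_B − 5y_E = 0, so y_B = 7.1 − 0.5y_E.
At y_E = 4: y_B = 7.1 − 0.5·4 = 5.1.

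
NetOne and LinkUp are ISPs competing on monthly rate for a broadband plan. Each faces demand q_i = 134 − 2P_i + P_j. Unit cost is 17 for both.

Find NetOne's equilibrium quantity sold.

NetOne's profit: π = (P_{NetOne} − 17)(134 − 2P_{NetOne} + P_{LinkUp}).
∂π/∂P_{NetOne} = 168 − 4P_{NetOne} + P_{LinkUp} = 0 ⇒ P_{NetOne} = 42 + 0.25P_{LinkUp}.
Setting P_{NetOne} = P_{LinkUp} in the reaction function: P_{NetOne} = 42 + 0.25P_{NetOne}, so P_{NetOne} = 42 / 0.75 = 56.
q_{NetOne} = 134 − 2·56 + 56 = 78.

78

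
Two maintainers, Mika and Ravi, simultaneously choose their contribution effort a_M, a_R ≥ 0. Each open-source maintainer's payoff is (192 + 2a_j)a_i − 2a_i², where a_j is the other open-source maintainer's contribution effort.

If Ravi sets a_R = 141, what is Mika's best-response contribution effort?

118.5

Mika's payoff is (192 + 2a_R)a_M − 2a_M².
∂π/∂a_M = 192 + 2a_R − 4a_M = 0, so a_M = 48 + 0.5a_R.
At a_R = 141: a_M = 48 + 0.5·141 = 118.5.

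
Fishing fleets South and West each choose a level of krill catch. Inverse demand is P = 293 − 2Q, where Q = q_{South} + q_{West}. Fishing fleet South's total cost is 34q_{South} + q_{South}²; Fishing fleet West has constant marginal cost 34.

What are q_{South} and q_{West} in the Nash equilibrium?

Fishing fleet South's profit: π = q_{South}(293 − 2(q_{South} + q_{West})) − 34q_{South} − q_{South}².
∂π/∂q_{South} = 259 − 6q_{South} − 2q_{West} = 0, so q_{South} = 259/6 − (1/3)q_{West}.
For West: ∂π/∂q_{West} = 259 − 4q_{West} − 2q_{South} = 0 ⇒ q_{West} = 64.75 − 0.5q_{South}.
Substituting the second reaction function into the first: q_{South} = 259/6 − (1/3)(64.75 − 0.5q_{South}), which gives (5/6)q_{South} = 259/12 ⇒ q_{South} = 25.9.
Then q_{West} = 64.75 − 0.5·25.9 = 51.8.

25.9, 51.8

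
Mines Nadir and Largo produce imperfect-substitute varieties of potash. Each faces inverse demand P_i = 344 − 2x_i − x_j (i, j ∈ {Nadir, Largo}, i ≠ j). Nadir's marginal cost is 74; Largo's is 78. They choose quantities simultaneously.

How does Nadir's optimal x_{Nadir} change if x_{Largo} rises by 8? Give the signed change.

Mine Nadir's profit: π = x_{Nadir}(344 − 2x_{Nadir} − x_{Largo}) − 74x_{Nadir}.
∂π/∂x_{Nadir} = 270 − 4x_{Nadir} − x_{Largo} = 0 ⇒ x_{Nadir} = 67.5 − 0.25x_{Largo}.
The reaction-function slope is −0.25, so an 8-unit rise in x_{Largo} moves x_{Nadir} by −0.25 × 8 = −2. Nadir's best response falls — the actions are strategic substitutes.

-2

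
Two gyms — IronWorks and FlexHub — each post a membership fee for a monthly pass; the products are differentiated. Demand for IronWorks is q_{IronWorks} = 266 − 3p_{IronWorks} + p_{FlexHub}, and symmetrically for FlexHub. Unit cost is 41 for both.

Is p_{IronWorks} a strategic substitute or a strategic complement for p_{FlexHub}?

IronWorks's profit: π = (p_{IronWorks} − 41)(266 − 3p_{IronWorks} + p_{FlexHub}).
∂π/∂p_{IronWorks} = 389 − 6p_{IronWorks} + p_{FlexHub} = 0 ⇒ p_{IronWorks} = 389/6 + (1/6)p_{FlexHub}.
The best-response slope dp_{IronWorks}/dp_{FlexHub} = 1/6 > 0: the reaction function is upward-sloping, so the choices are strategic complements.

strategic complements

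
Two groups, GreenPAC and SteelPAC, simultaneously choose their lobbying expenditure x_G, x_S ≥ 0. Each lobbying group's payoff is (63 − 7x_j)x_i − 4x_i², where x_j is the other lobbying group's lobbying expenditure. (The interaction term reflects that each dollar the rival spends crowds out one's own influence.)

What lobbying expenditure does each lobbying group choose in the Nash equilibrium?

GreenPAC's payoff is (63 − 7x_S)x_G − 4x_G².
∂π/∂x_G = 63 − 7x_S − 8x_G = 0, so x_G = 7.875 − 0.875x_S.
Setting x_G = x_S in the reaction function: x_G = 7.875 − 0.875x_G, so x_G = 7.875 / 1.875 = 4.2.

4.2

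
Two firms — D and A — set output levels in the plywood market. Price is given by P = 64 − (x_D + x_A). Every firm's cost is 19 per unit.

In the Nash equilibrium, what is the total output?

30

Firm D's profit: π = x_D(64 − (x_D + x_A)) − 19x_D.
∂π/∂x_D = 45 − 2x_D − x_A = 0, so x_D = 22.5 − 0.5x_A.
By symmetry x_A = x_D; substituting into the reaction function, 1.5x_D = 22.5 and x_D = 15.
Total output: 15 + 15 = 30.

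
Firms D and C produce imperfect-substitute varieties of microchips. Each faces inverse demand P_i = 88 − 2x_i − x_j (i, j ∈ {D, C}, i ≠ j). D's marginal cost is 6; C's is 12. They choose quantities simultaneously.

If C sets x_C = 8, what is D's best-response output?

Firm D's profit: π = x_D(88 − 2x_D − x_C) − 6x_D.
∂π/∂x_D = 82 − 4x_D − x_C = 0 ⇒ x_D = 20.5 − 0.25x_C.
At x_C = 8: x_D = 20.5 − 0.25·8 = 18.5.

18.5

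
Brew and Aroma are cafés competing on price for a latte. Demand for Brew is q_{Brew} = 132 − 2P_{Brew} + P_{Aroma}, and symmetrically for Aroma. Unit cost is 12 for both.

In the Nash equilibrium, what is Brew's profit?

3200

Brew's profit: π = (P_{Brew} − 12)(132 − 2P_{Brew} + P_{Aroma}).
∂π/∂P_{Brew} = 156 − 4P_{Brew} + P_{Aroma} = 0 ⇒ P_{Brew} = 39 + 0.25P_{Aroma}.
By symmetry P_{Aroma} = P_{Brew}; substituting into the reaction function, 0.75P_{Brew} = 39 and P_{Brew} = 52.
q_{Brew} = 132 − 2·52 + 52 = 80.
Profit = (52 − 12)·80 = 3200.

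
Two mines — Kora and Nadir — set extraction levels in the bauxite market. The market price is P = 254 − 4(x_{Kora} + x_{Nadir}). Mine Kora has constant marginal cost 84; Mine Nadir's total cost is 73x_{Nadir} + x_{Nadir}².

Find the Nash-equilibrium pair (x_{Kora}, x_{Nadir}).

15.25, 12

Mine Kora's profit: π = x_{Kora}(254 − 4(x_{Kora} + x_{Nadir})) − 84x_{Kora}.
∂π/∂x_{Kora} = 170 − 8x_{Kora} − 4x_{Nadir} = 0, so x_{Kora} = 21.25 − 0.5x_{Nadir}.
For Nadir: ∂π/∂x_{Nadir} = 181 − 10x_{Nadir} − 4x_{Kora} = 0 ⇒ x_{Nadir} = 18.1 − 0.4x_{Kora}.
Solving the two reaction functions simultaneously: (1 − (−0.5)(−0.4))x_{Kora} = 21.25 − 0.5·18.1, so 0.8x_{Kora} = 12.2 and x_{Kora} = 15.25.
Then x_{Nadir} = 18.1 − 0.4·15.25 = 12.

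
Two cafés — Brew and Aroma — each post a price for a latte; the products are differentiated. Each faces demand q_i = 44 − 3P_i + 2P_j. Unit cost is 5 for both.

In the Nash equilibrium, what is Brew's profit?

Brew's profit: π = (P_{Brew} − 5)(44 − 3P_{Brew} + 2P_{Aroma}).
∂π/∂P_{Brew} = 59 − 6P_{Brew} + 2P_{Aroma} = 0 ⇒ P_{Brew} = 59/6 + (1/3)P_{Aroma}.
The game is symmetric, so in equilibrium P_{Aroma} = P_{Brew}: the reaction function gives (2/3)P_{Brew} = 59/6, hence P_{Brew} = 14.75.
q_{Brew} = 44 − 3·14.75 + 2·14.75 = 29.25.
Profit = (14.75 − 5)·29.25 = 285.1875.

285.1875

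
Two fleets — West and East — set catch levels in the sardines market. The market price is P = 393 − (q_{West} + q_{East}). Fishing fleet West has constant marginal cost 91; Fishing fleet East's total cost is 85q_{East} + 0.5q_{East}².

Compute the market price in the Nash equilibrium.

210.6

Fishing fleet West's profit: π = q_{West}(393 − (q_{West} + q_{East})) − 91q_{West}.
∂π/∂q_{West} = 302 − 2q_{West} − q_{East} = 0, so q_{West} = 151 − 0.5q_{East}.
For East: ∂π/∂q_{East} = 308 − 3q_{East} − q_{West} = 0 ⇒ q_{East} = 308/3 − (1/3)q_{West}.
Plugging q_{East} into West's best response: q_{West} = 151 − 0.5(308/3 − (1/3)q_{West}) ⇒ (5/6)q_{West} = 299/3, so q_{West} = 119.6.
Then q_{East} = 308/3 − (1/3)·119.6 = 62.8.
Equilibrium price: P = 393 − 182.4 = 210.6.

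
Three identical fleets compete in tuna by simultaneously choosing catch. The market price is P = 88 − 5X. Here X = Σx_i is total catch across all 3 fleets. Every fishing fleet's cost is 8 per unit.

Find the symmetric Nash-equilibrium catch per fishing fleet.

4

A representative fishing fleet's profit is π_i = x_i(88 − 5X) − 8x_i, with X = x_i + Σ_{j≠i} x_j.
First-order condition: 80 − 10x_i − 5Σ_{j≠i} x_j = 0.
In a symmetric equilibrium every fishing fleet chooses the same x, so Σ_{j≠i} x_j = 2x. The condition becomes 80 − 20x = 0, giving x = 80/20 = 4.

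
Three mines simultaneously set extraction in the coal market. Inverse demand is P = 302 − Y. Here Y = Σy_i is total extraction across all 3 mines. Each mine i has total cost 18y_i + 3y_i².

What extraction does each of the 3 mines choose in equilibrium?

A representative mine's profit is π_i = y_i(302 − Y) − 18y_i − 3y_i², with Y = y_i + Σ_{j≠i} y_j.
First-order condition: 284 − 8y_i − Σ_{j≠i} y_j = 0.
In a symmetric equilibrium every mine chooses the same y, so Σ_{j≠i} y_j = 2y. The condition becomes 284 − 10y = 0, giving y = 284/10 = 28.4.

28.4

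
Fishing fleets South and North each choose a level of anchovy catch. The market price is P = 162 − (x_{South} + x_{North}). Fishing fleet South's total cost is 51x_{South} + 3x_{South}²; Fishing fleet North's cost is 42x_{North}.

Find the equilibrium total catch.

63.4

Fishing fleet South's profit: π = x_{South}(162 − (x_{South} + x_{North})) − 51x_{South} − 3x_{South}².
∂π/∂x_{South} = 111 − 8x_{South} − x_{North} = 0, so x_{South} = 13.875 − 0.125x_{North}.
For North: ∂π/∂x_{North} = 120 − 2x_{North} − x_{South} = 0 ⇒ x_{North} = 60 − 0.5x_{South}.
Plugging x_{North} into South's best response: x_{South} = 13.875 − 0.125(60 − 0.5x_{South}) ⇒ 0.9375x_{South} = 6.375, so x_{South} = 6.8.
Then x_{North} = 60 − 0.5·6.8 = 56.6.
Total catch: 6.8 + 56.6 = 63.4.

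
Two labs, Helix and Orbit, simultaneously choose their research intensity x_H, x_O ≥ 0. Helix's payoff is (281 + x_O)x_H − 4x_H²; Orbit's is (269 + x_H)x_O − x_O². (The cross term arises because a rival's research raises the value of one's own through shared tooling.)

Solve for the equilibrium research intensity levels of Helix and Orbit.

Expanding Helix's payoff: 281x_H + x_Ox_H − 4x_H².
∂π/∂x_H = 281 + x_O − 8x_H = 0, so x_H = 35.125 + 0.125x_O.
Likewise for Orbit: x_O = 134.5 + 0.5x_H.
Solving the two reaction functions simultaneously: (1 − (0.125)(0.5))x_H = 35.125 + 0.125·134.5, so 0.9375x_H = 51.9375 and x_H = 55.4.
Then x_O = 134.5 + 0.5·55.4 = 162.2.

55.4, 162.2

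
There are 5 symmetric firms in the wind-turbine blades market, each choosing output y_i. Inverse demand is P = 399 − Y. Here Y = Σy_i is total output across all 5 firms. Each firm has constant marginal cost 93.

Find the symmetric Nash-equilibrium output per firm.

A representative firm's profit is π_i = y_i(399 − Y) − 93y_i, with Y = y_i + Σ_{j≠i} y_j.
First-order condition: 306 − 2y_i − Σ_{j≠i} y_j = 0.
With identical firms, set every y_j = y: then 306 − 2y − 4y = 0, i.e. y = 306/6 = 51.

51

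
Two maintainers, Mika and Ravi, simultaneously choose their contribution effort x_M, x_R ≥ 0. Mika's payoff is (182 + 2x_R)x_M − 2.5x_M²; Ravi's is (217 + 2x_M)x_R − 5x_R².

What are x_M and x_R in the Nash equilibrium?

Expanding Mika's payoff: 182x_M + 2x_Rx_M − 2.5x_M².
∂π/∂x_M = 182 + 2x_R − 5x_M = 0, so x_M = 36.4 + 0.4x_R.
Likewise for Ravi: x_R = 21.7 + 0.2x_M.
Solving the two reaction functions simultaneously: (1 − (0.4)(0.2))x_M = 36.4 + 0.4·21.7, so 0.92x_M = 45.08 and x_M = 49.
Then x_R = 21.7 + 0.2·49 = 31.5.

49, 31.5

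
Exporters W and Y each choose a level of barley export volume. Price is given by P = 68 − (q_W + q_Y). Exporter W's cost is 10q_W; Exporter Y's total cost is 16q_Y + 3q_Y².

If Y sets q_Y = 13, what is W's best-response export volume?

Exporter W's profit: π = q_W(68 − (q_W + q_Y)) − 10q_W.
∂π/∂q_W = 58 − 2q_W − q_Y = 0, so q_W = 29 − 0.5q_Y.
At q_Y = 13: q_W = 29 − 0.5·13 = 22.5.

22.5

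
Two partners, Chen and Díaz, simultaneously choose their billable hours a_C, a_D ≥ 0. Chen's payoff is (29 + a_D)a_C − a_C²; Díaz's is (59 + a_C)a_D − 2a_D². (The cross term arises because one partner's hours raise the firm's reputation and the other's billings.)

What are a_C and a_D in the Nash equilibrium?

25, 21

Expanding Chen's payoff: 29a_C + a_Da_C − a_C².
∂π/∂a_C = 29 + a_D − 2a_C = 0, so a_C = 14.5 + 0.5a_D.
Likewise for Díaz: a_D = 14.75 + 0.25a_C.
Solving the two reaction functions simultaneously: (1 − (0.5)(0.25))a_C = 14.5 + 0.5·14.75, so 0.875a_C = 21.875 and a_C = 25.
Then a_D = 14.75 + 0.25·25 = 21.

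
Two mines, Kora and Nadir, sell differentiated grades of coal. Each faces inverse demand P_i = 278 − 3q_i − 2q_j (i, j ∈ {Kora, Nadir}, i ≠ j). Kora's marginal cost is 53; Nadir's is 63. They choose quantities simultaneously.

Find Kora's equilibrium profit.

2479.6875

Mine Kora's profit: π = q_{Kora}(278 − 3q_{Kora} − 2q_{Nadir}) − 53q_{Kora}.
∂π/∂q_{Kora} = 225 − 6q_{Kora} − 2q_{Nadir} = 0 ⇒ q_{Kora} = 37.5 − (1/3)q_{Nadir}.
Similarly q_{Nadir} = 215/6 − (1/3)q_{Kora}.
Plugging q_{Nadir} into Kora's best response: q_{Kora} = 37.5 − (1/3)(215/6 − (1/3)q_{Kora}) ⇒ (8/9)q_{Kora} = 230/9, so q_{Kora} = 28.75.
Then q_{Nadir} = 215/6 − (1/3)·28.75 = 26.25.
P_{Kora} = 278 − 3·28.75 − 2·26.25 = 139.25.
Profit = (139.25 − 53)·28.75 = 2479.6875.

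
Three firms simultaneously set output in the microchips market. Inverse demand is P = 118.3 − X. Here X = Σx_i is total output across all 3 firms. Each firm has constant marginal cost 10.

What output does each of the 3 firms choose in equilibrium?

27.075

A representative firm's profit is π_i = x_i(118.3 − X) − 10x_i, with X = x_i + Σ_{j≠i} x_j.
First-order condition: 108.3 − 2x_i − Σ_{j≠i} x_j = 0.
Imposing symmetry (x_j = x for all j) turns Σ_{j≠i} x_j into 2x, so 108.3 = 4x and x = 27.075.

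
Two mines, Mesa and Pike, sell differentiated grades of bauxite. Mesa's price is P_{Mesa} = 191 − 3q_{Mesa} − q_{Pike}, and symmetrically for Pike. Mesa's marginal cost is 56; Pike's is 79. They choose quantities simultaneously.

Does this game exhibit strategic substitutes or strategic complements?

strategic substitutes

Mine Mesa's profit: π = q_{Mesa}(191 − 3q_{Mesa} − q_{Pike}) − 56q_{Mesa}.
∂π/∂q_{Mesa} = 135 − 6q_{Mesa} − q_{Pike} = 0 ⇒ q_{Mesa} = 22.5 − (1/6)q_{Pike}.
The best-response slope dq_{Mesa}/dq_{Pike} = −1/6 < 0: the reaction function is downward-sloping, so the choices are strategic substitutes.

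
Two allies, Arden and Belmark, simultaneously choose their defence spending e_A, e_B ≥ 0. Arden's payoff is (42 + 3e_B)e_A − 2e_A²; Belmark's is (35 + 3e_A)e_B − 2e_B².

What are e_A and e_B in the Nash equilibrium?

39, 38

Expanding Arden's payoff: 42e_A + 3e_Be_A − 2e_A².
∂π/∂e_A = 42 + 3e_B − 4e_A = 0, so e_A = 10.5 + 0.75e_B.
Likewise for Belmark: e_B = 8.75 + 0.75e_A.
Solving the two reaction functions simultaneously: (1 − (0.75)(0.75))e_A = 10.5 + 0.75·8.75, so 0.4375e_A = 17.0625 and e_A = 39.
Then e_B = 8.75 + 0.75·39 = 38.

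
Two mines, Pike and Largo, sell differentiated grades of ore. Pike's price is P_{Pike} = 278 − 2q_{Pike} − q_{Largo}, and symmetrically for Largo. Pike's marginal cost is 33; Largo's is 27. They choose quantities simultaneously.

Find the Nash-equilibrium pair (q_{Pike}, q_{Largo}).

Mine Pike's profit: π = q_{Pike}(278 − 2q_{Pike} − q_{Largo}) − 33q_{Pike}.
∂π/∂q_{Pike} = 245 − 4q_{Pike} − q_{Largo} = 0 ⇒ q_{Pike} = 61.25 − 0.25q_{Largo}.
Similarly q_{Largo} = 62.75 − 0.25q_{Pike}.
Solving the two reaction functions simultaneously: (1 − (−0.25)(−0.25))q_{Pike} = 61.25 − 0.25·62.75, so 0.9375q_{Pike} = 45.5625 and q_{Pike} = 48.6.
Then q_{Largo} = 62.75 − 0.25·48.6 = 50.6.

48.6, 50.6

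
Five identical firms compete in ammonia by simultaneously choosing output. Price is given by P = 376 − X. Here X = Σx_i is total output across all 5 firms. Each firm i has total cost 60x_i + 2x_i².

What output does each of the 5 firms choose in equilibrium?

A representative firm's profit is π_i = x_i(376 − X) − 60x_i − 2x_i², with X = x_i + Σ_{j≠i} x_j.
First-order condition: 316 − 6x_i − Σ_{j≠i} x_j = 0.
Imposing symmetry (x_j = x for all j) turns Σ_{j≠i} x_j into 4x, so 316 = 10x and x = 31.6.

31.6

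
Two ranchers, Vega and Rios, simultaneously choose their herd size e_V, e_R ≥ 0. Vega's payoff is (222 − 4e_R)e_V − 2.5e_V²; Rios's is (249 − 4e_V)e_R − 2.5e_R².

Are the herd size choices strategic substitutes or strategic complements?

strategic substitutes

Expanding Vega's payoff: 222e_V − 4e_Re_V − 2.5e_V².
∂π/∂e_V = 222 − 4e_R − 5e_V = 0, so e_V = 44.4 − 0.8e_R.
The best-response slope de_V/de_R = −0.8 < 0: the reaction function is downward-sloping, so the choices are strategic substitutes.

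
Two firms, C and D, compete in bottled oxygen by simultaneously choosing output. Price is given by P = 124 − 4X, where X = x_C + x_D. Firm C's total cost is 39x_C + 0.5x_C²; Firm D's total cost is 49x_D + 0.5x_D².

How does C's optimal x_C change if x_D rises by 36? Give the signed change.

Firm C's profit: π = x_C(124 − 4(x_C + x_D)) − 39x_C − 0.5x_C².
∂π/∂x_C = 85 − 9x_C − 4x_D = 0, so x_C = 85/9 − (4/9)x_D.
The reaction-function slope is −4/9, so a 36-unit rise in x_D moves x_C by −4/9 × 36 = −16. C's best response falls — the actions are strategic substitutes.

-16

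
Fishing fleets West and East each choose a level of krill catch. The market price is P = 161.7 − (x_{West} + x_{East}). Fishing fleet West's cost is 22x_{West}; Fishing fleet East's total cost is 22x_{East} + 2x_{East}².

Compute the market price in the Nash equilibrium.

Fishing fleet West's profit: π = x_{West}(161.7 − (x_{West} + x_{East})) − 22x_{West}.
∂π/∂x_{West} = 139.7 − 2x_{West} − x_{East} = 0, so x_{West} = 69.85 − 0.5x_{East}.
For East: ∂π/∂x_{East} = 139.7 − 6x_{East} − x_{West} = 0 ⇒ x_{East} = 1397/60 − (1/6)x_{West}.
Solving the two reaction functions simultaneously: (1 − (−0.5)(−1/6))x_{West} = 69.85 − 0.5·(1397/60), so (11/12)x_{West} = 1397/24 and x_{West} = 63.5.
Then x_{East} = 1397/60 − (1/6)·63.5 = 12.7.
Equilibrium price: P = 161.7 − 76.2 = 85.5.

85.5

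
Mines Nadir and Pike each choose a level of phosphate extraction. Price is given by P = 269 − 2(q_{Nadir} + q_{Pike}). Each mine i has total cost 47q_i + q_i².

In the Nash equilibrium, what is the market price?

Mine Nadir's profit: π = q_{Nadir}(269 − 2(q_{Nadir} + q_{Pike})) − 47q_{Nadir} − q_{Nadir}².
∂π/∂q_{Nadir} = 222 − 6q_{Nadir} − 2q_{Pike} = 0, so q_{Nadir} = 37 − (1/3)q_{Pike}.
By symmetry q_{Pike} = q_{Nadir}; substituting into the reaction function, (4/3)q_{Nadir} = 37 and q_{Nadir} = 27.75.
Equilibrium price: P = 269 − 2·55.5 = 158.

158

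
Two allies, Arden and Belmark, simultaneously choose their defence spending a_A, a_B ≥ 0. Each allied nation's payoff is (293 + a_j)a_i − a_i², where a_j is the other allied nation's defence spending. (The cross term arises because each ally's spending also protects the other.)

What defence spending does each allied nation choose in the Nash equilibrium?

293

Arden's payoff is (293 + a_B)a_A − a_A².
∂π/∂a_A = 293 + a_B − 2a_A = 0, so a_A = 146.5 + 0.5a_B.
By symmetry a_B = a_A; substituting into the reaction function, 0.5a_A = 146.5 and a_A = 293.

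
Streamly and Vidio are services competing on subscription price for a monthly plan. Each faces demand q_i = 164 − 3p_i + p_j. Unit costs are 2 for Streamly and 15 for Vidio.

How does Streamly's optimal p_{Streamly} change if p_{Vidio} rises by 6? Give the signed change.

Streamly's profit: π = (p_{Streamly} − 2)(164 − 3p_{Streamly} + p_{Vidio}).
∂π/∂p_{Streamly} = 170 − 6p_{Streamly} + p_{Vidio} = 0 ⇒ p_{Streamly} = 85/3 + (1/6)p_{Vidio}.
The reaction-function slope is 1/6, so a 6-unit rise in p_{Vidio} moves p_{Streamly} by 1/6 × 6 = 1. Streamly's best response rises — the actions are strategic complements.

1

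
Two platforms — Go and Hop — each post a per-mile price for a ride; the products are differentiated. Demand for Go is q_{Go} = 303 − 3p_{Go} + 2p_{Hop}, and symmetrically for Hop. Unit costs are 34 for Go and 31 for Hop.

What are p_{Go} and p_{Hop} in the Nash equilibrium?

Go's profit: π = (p_{Go} − 34)(303 − 3p_{Go} + 2p_{Hop}).
∂π/∂p_{Go} = 405 − 6p_{Go} + 2p_{Hop} = 0 ⇒ p_{Go} = 67.5 + (1/3)p_{Hop}.
Similarly p_{Hop} = 66 + (1/3)p_{Go}.
Plugging p_{Hop} into Go's best response: p_{Go} = 67.5 + (1/3)(66 + (1/3)p_{Go}) ⇒ (8/9)p_{Go} = 89.5, so p_{Go} = 100.6875.
Then p_{Hop} = 66 + (1/3)·100.6875 = 99.5625.

100.6875, 99.5625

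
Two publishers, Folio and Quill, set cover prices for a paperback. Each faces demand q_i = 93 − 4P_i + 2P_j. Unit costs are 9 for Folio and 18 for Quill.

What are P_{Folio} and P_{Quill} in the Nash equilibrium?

22.7, 26.3

Folio's profit: π = (P_{Folio} − 9)(93 − 4P_{Folio} + 2P_{Quill}).
∂π/∂P_{Folio} = 129 − 8P_{Folio} + 2P_{Quill} = 0 ⇒ P_{Folio} = 16.125 + 0.25P_{Quill}.
Similarly P_{Quill} = 20.625 + 0.25P_{Folio}.
Substituting the second reaction function into the first: P_{Folio} = 16.125 + 0.25(20.625 + 0.25P_{Folio}), which gives 0.9375P_{Folio} = 681/32 ⇒ P_{Folio} = 22.7.
Then P_{Quill} = 20.625 + 0.25·22.7 = 26.3.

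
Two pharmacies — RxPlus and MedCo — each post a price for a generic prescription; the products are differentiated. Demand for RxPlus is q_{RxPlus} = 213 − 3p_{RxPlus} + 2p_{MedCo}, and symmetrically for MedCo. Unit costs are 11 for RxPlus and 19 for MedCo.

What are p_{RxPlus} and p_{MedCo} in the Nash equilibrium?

RxPlus's profit: π = (p_{RxPlus} − 11)(213 − 3p_{RxPlus} + 2p_{MedCo}).
∂π/∂p_{RxPlus} = 246 − 6p_{RxPlus} + 2p_{MedCo} = 0 ⇒ p_{RxPlus} = 41 + (1/3)p_{MedCo}.
Similarly p_{MedCo} = 45 + (1/3)p_{RxPlus}.
Plugging p_{MedCo} into RxPlus's best response: p_{RxPlus} = 41 + (1/3)(45 + (1/3)p_{RxPlus}) ⇒ (8/9)p_{RxPlus} = 56, so p_{RxPlus} = 63.
Then p_{MedCo} = 45 + (1/3)·63 = 66.

63, 66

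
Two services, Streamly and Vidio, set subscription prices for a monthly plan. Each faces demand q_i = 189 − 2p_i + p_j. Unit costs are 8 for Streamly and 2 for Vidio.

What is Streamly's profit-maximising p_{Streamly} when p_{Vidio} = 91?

Streamly's profit: π = (p_{Streamly} − 8)(189 − 2p_{Streamly} + p_{Vidio}).
∂π/∂p_{Streamly} = 205 − 4p_{Streamly} + p_{Vidio} = 0 ⇒ p_{Streamly} = 51.25 + 0.25p_{Vidio}.
At p_{Vidio} = 91: p_{Streamly} = 51.25 + 0.25·91 = 74.

74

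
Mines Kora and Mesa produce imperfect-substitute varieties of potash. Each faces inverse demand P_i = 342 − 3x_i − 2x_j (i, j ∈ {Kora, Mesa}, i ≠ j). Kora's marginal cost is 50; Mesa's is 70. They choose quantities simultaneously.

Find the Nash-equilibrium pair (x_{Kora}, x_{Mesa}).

37.75, 32.75

Mine Kora's profit: π = x_{Kora}(342 − 3x_{Kora} − 2x_{Mesa}) − 50x_{Kora}.
∂π/∂x_{Kora} = 292 − 6x_{Kora} − 2x_{Mesa} = 0 ⇒ x_{Kora} = 146/3 − (1/3)x_{Mesa}.
Similarly x_{Mesa} = 136/3 − (1/3)x_{Kora}.
Solving the two reaction functions simultaneously: (1 − (−1/3)(−1/3))x_{Kora} = 146/3 − (1/3)·(136/3), so (8/9)x_{Kora} = 302/9 and x_{Kora} = 37.75.
Then x_{Mesa} = 136/3 − (1/3)·37.75 = 32.75.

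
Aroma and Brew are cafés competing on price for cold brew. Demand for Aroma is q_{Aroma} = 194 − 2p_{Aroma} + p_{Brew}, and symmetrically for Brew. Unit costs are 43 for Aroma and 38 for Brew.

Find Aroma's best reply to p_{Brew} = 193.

118.25

Aroma's profit: π = (p_{Aroma} − 43)(194 − 2p_{Aroma} + p_{Brew}).
∂π/∂p_{Aroma} = 280 − 4p_{Aroma} + p_{Brew} = 0 ⇒ p_{Aroma} = 70 + 0.25p_{Brew}.
At p_{Brew} = 193: p_{Aroma} = 70 + 0.25·193 = 118.25.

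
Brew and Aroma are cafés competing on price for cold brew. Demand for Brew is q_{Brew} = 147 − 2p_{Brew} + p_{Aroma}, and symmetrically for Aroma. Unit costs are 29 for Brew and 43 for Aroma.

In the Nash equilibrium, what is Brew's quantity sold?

82.4

Brew's profit: π = (p_{Brew} − 29)(147 − 2p_{Brew} + p_{Aroma}).
∂π/∂p_{Brew} = 205 − 4p_{Brew} + p_{Aroma} = 0 ⇒ p_{Brew} = 51.25 + 0.25p_{Aroma}.
Similarly p_{Aroma} = 58.25 + 0.25p_{Brew}.
Substituting the second reaction function into the first: p_{Brew} = 51.25 + 0.25(58.25 + 0.25p_{Brew}), which gives 0.9375p_{Brew} = 65.8125 ⇒ p_{Brew} = 70.2.
Then p_{Aroma} = 58.25 + 0.25·70.2 = 75.8.
q_{Brew} = 147 − 2·70.2 + 75.8 = 82.4.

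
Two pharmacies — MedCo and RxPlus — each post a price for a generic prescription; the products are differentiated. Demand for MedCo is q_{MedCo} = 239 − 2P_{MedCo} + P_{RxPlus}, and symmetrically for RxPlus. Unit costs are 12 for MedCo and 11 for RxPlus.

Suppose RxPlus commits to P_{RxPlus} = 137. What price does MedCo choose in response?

100

MedCo's profit: π = (P_{MedCo} − 12)(239 − 2P_{MedCo} + P_{RxPlus}).
∂π/∂P_{MedCo} = 263 − 4P_{MedCo} + P_{RxPlus} = 0 ⇒ P_{MedCo} = 65.75 + 0.25P_{RxPlus}.
At P_{RxPlus} = 137: P_{MedCo} = 65.75 + 0.25·137 = 100.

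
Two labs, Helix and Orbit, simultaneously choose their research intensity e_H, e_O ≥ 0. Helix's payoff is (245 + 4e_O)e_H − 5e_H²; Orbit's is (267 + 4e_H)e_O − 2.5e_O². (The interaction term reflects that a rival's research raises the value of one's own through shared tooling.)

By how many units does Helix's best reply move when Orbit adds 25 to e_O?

Expanding Helix's payoff: 245e_H + 4e_Oe_H − 5e_H².
∂π/∂e_H = 245 + 4e_O − 10e_H = 0, so e_H = 24.5 + 0.4e_O.
The reaction-function slope is 0.4, so a 25-unit rise in e_O moves e_H by 0.4 × 25 = 10. Helix's best response rises — the actions are strategic complements.

10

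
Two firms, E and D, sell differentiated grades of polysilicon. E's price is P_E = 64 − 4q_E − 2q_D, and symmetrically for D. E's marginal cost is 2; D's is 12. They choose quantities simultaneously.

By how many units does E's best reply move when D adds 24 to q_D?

Firm E's profit: π = q_E(64 − 4q_E − 2q_D) − 2q_E.
∂π/∂q_E = 62 − 8q_E − 2q_D = 0 ⇒ q_E = 7.75 − 0.25q_D.
The reaction-function slope is −0.25, so a 24-unit rise in q_D moves q_E by −0.25 × 24 = −6. E's best response falls — the actions are strategic substitutes.

-6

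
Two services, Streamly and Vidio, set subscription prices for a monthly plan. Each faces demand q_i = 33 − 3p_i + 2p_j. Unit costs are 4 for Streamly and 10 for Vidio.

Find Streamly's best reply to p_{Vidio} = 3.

Streamly's profit: π = (p_{Streamly} − 4)(33 − 3p_{Streamly} + 2p_{Vidio}).
∂π/∂p_{Streamly} = 45 − 6p_{Streamly} + 2p_{Vidio} = 0 ⇒ p_{Streamly} = 7.5 + (1/3)p_{Vidio}.
At p_{Vidio} = 3: p_{Streamly} = 7.5 + (1/3)·3 = 8.5.

8.5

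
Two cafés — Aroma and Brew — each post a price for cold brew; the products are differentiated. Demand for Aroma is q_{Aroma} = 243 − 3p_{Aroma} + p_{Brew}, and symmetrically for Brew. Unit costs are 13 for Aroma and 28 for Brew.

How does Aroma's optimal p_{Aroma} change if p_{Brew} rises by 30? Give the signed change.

5

Aroma's profit: π = (p_{Aroma} − 13)(243 − 3p_{Aroma} + p_{Brew}).
∂π/∂p_{Aroma} = 282 − 6p_{Aroma} + p_{Brew} = 0 ⇒ p_{Aroma} = 47 + (1/6)p_{Brew}.
The reaction-function slope is 1/6, so a 30-unit rise in p_{Brew} moves p_{Aroma} by 1/6 × 30 = 5. Aroma's best response rises — the actions are strategic complements.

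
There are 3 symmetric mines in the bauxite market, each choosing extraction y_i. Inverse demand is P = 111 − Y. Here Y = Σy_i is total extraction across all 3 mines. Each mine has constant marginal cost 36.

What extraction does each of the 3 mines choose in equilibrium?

18.75

A representative mine's profit is π_i = y_i(111 − Y) − 36y_i, with Y = y_i + Σ_{j≠i} y_j.
First-order condition: 75 − 2y_i − Σ_{j≠i} y_j = 0.
Imposing symmetry (y_j = y for all j) turns Σ_{j≠i} y_j into 2y, so 75 = 4y and y = 18.75.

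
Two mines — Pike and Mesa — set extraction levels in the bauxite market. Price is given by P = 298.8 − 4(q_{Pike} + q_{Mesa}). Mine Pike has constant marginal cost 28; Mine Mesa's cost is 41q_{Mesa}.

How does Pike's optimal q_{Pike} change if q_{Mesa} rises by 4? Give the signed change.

Mine Pike's profit: π = q_{Pike}(298.8 − 4(q_{Pike} + q_{Mesa})) − 28q_{Pike}.
∂π/∂q_{Pike} = 270.8 − 8q_{Pike} − 4q_{Mesa} = 0, so q_{Pike} = 33.85 − 0.5q_{Mesa}.
The reaction-function slope is −0.5, so a 4-unit rise in q_{Mesa} moves q_{Pike} by −0.5 × 4 = −2. Pike's best response falls — the actions are strategic substitutes.

-2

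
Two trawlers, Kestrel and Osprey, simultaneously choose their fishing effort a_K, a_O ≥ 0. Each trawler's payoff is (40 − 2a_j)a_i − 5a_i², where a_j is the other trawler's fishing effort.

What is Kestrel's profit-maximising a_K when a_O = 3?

Kestrel's payoff is (40 − 2a_O)a_K − 5a_K².
∂π/∂a_K = 40 − 2a_O − 10a_K = 0, so a_K = 4 − 0.2a_O.
At a_O = 3: a_K = 4 − 0.2·3 = 3.4.

3.4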